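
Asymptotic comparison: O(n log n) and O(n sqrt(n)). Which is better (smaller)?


linearithmic grows slower than n^1.5
O(n log n) is asymptotically smaller; O(n sqrt(n)) grows faster


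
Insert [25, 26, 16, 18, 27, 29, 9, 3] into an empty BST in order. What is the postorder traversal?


Root = 25; build tree by BST insertion.
Postorder traversal: [3, 9, 18, 16, 29, 27, 26, 25]


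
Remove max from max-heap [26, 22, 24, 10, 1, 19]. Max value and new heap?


Max = 26
Replace root with last, heapify down
Resulting heap: [24, 22, 19, 10, 1]


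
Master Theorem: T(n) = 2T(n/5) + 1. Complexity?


a=2, b=5, c=0. log_5(2)=0.431 > c=0. Case 1: O(n^log_b(a)) = O(n^0.431)
Complexity: O(n^0.431)


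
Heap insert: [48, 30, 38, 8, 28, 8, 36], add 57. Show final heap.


Append 57: [48, 30, 38, 8, 28, 8, 36, 57]
Bubble up: swap idx 7(57) with idx 3(8); swap idx 3(57) with idx 1(30); swap idx 1(57) with idx 0(48)
Result: [57, 48, 38, 30, 28, 8, 36, 8]


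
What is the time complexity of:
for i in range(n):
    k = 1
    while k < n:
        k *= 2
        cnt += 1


Per nesting level: O(n) * O(log n) = O(n log n)
Complexity: O(n log n)


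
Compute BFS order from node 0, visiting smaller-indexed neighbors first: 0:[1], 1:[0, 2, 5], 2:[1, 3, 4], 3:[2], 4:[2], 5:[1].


BFS queue: start with [0]
Visit order: [0, 1, 2, 5, 3, 4]


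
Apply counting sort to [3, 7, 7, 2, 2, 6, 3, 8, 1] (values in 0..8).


Count array: [0, 1, 2, 2, 0, 0, 1, 2, 1]
Reconstruct: [1, 2, 2, 3, 3, 6, 7, 7, 8]


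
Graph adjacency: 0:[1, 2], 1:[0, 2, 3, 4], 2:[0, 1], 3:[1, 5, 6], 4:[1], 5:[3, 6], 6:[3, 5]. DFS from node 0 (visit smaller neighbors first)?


DFS stack-based: start with [0]
Visit order: [0, 1, 2, 3, 5, 6, 4]


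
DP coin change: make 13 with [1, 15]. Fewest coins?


dp[0]=0; dp[i]=1+min(dp[i-c] for c in coins)
...dp[8]=8, dp[9]=9, dp[10]=10, dp[11]=11, dp[12]=12, dp[13]=13
Minimum coins for 13 = 13


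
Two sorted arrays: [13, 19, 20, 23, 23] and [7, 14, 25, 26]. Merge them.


Compare heads, take smaller each step.
Merged: [7, 13, 14, 19, 20, 23, 23, 25, 26]


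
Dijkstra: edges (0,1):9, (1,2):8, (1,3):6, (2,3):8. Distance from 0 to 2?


Dijkstra from 0:
Distances: {0: 0, 1: 9, 2: 17, 3: 15}
Shortest distance to 2 = 17, path = [0, 1, 2]


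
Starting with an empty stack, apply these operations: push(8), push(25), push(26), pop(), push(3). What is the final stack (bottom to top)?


push(8) -> [8]
push(25) -> [8, 25]
push(26) -> [8, 25, 26]
pop() returns 26 -> [8, 25]
push(3) -> [8, 25, 3]
Final stack (bottom to top): [8, 25, 3]


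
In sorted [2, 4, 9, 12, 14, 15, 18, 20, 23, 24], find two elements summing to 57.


Two pointers: lo=0, hi=9
No pair sums to 57


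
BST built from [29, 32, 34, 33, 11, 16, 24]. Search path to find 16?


BST root = 29
Search for 16: compare at each node
Path: [29, 11, 16]


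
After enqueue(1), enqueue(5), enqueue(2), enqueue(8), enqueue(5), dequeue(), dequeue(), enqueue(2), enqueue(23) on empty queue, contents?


enqueue(1) -> [1]
enqueue(5) -> [1, 5]
enqueue(2) -> [1, 5, 2]
enqueue(8) -> [1, 5, 2, 8]
enqueue(5) -> [1, 5, 2, 8, 5]
dequeue() returns 1 -> [5, 2, 8, 5]
dequeue() returns 5 -> [2, 8, 5]
enqueue(2) -> [2, 8, 5, 2]
enqueue(23) -> [2, 8, 5, 2, 23]
Final queue (front to back): [2, 8, 5, 2, 23]


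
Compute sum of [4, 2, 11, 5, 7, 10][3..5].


Prefix sums: [0, 4, 6, 17, 22, 29, 39]
Sum[3..5] = prefix[6] - prefix[3] = 39 - 17 = 22


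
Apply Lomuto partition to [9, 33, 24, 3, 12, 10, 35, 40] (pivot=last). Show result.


Elements <= 40 go left of pivot.
Result: [9, 33, 24, 3, 12, 10, 35, 40], pivot at index 7


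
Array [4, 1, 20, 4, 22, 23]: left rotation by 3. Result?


Left rotate by 3: [4, 22, 23, 4, 1, 20]


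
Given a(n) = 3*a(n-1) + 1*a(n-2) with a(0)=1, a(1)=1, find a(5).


Build bottom-up:
...a(3)=13, a(4)=43, a(5)=3*43+1*13=142


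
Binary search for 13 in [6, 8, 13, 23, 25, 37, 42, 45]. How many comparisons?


Search for 13:
[0,7] mid=3 arr[3]=23
[0,2] mid=1 arr[1]=8
[2,2] mid=2 arr[2]=13
Total: 3 comparisons


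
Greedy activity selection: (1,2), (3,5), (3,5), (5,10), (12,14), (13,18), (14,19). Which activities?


Greedy: pick earliest-ending, then skip overlaps.
Selected (5 activities): [(1, 2), (3, 5), (5, 10), (12, 14), (14, 19)]


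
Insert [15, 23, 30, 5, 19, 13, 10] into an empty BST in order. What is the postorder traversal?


Root = 15; build tree by BST insertion.
Postorder traversal: [10, 13, 5, 19, 30, 23, 15]


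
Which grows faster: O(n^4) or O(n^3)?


cubic grows slower than quartic
O(n^3) is asymptotically smaller; O(n^4) grows faster


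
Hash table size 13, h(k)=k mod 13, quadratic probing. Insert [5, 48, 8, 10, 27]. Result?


Insertions: 5->slot 5; 48->slot 9; 8->slot 8; 10->slot 10; 27->slot 1
Table: [None, 27, None, None, None, 5, None, None, 8, 48, 10, None, None]


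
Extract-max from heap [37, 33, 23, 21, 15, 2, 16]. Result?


Max = 37
Replace root with last, heapify down
Resulting heap: [33, 21, 23, 16, 15, 2]


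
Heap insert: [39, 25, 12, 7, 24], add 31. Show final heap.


Append 31: [39, 25, 12, 7, 24, 31]
Bubble up: swap idx 5(31) with idx 2(12)
Result: [39, 25, 31, 7, 24, 12]


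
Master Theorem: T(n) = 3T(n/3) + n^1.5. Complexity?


a=3, b=3, c=1.5. log_3(3)=1 < c=1.5. Case 3: O(n^c) = O(n^1.500)
Complexity: O(n^1.500)


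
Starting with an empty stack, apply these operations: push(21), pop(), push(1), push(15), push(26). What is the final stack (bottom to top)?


push(21) -> [21]
pop() returns 21 -> []
push(1) -> [1]
push(15) -> [1, 15]
push(26) -> [1, 15, 26]
Final stack (bottom to top): [1, 15, 26]


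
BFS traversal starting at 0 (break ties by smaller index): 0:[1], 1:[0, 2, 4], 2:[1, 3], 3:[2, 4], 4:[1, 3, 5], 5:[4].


BFS queue: start with [0]
Visit order: [0, 1, 2, 4, 3, 5]


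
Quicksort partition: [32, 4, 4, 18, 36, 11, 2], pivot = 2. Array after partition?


Elements <= 2 go left of pivot.
Result: [2, 4, 4, 18, 36, 11, 32], pivot at index 0


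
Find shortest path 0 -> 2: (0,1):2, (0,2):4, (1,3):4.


Dijkstra from 0:
Distances: {0: 0, 1: 2, 2: 4, 3: 6}
Shortest distance to 2 = 4, path = [0, 2]


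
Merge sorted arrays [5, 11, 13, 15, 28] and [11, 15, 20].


Compare heads, take smaller each step.
Merged: [5, 11, 11, 13, 15, 15, 20, 28]


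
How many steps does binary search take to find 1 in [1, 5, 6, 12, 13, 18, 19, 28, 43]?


Search for 1:
[0,8] mid=4 arr[4]=13
[0,3] mid=1 arr[1]=5
[0,0] mid=0 arr[0]=1
Total: 3 comparisons


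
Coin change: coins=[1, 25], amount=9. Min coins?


dp[0]=0; dp[i]=1+min(dp[i-c] for c in coins)
...dp[4]=4, dp[5]=5, dp[6]=6, dp[7]=7, dp[8]=8, dp[9]=9
Minimum coins for 9 = 9


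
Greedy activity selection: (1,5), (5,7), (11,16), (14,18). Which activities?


Greedy: pick earliest-ending, then skip overlaps.
Selected (3 activities): [(1, 5), (5, 7), (11, 16)]


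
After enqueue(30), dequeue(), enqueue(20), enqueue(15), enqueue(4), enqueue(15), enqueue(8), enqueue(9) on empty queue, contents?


enqueue(30) -> [30]
dequeue() returns 30 -> []
enqueue(20) -> [20]
enqueue(15) -> [20, 15]
enqueue(4) -> [20, 15, 4]
enqueue(15) -> [20, 15, 4, 15]
enqueue(8) -> [20, 15, 4, 15, 8]
enqueue(9) -> [20, 15, 4, 15, 8, 9]
Final queue (front to back): [20, 15, 4, 15, 8, 9]


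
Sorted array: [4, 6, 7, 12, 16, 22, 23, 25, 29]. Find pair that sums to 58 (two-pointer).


Two pointers: lo=0, hi=8
No pair sums to 58


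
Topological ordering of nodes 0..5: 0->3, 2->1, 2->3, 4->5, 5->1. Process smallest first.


Kahn's algorithm, process smallest node first
Order: [0, 2, 3, 4, 5, 1]


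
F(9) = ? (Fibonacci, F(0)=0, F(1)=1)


F(n)=F(n-1)+F(n-2)
...F(7)=13, F(8)=21, F(9)=34


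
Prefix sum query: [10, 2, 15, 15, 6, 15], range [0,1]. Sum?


Prefix sums: [0, 10, 12, 27, 42, 48, 63]
Sum[0..1] = prefix[2] - prefix[0] = 12 - 0 = 12


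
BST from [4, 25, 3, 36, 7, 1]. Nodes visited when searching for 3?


BST root = 4
Search for 3: compare at each node
Path: [4, 3]


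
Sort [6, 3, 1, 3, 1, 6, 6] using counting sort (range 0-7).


Count array: [0, 2, 0, 2, 0, 0, 3, 0]
Reconstruct: [1, 1, 3, 3, 6, 6, 6]


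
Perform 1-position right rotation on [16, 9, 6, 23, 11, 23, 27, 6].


Right rotate by 1: [6, 16, 9, 6, 23, 11, 23, 27]


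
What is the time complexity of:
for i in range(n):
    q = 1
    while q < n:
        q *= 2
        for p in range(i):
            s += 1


Per nesting level: O(n) * O(log n) * O(n) [triangular over i] = O(n^2 log n)
Complexity: O(n^2 log n)


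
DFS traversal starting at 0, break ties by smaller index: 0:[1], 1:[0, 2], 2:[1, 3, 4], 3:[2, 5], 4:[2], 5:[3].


DFS stack-based: start with [0]
Visit order: [0, 1, 2, 3, 5, 4]


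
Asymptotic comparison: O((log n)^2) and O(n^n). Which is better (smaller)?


polylogarithmic grows slower than n^n
O((log n)^2) is asymptotically smaller; O(n^n) grows faster


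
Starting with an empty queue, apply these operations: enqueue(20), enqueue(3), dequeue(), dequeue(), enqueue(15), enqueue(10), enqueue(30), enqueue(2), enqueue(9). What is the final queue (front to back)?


enqueue(20) -> [20]
enqueue(3) -> [20, 3]
dequeue() returns 20 -> [3]
dequeue() returns 3 -> []
enqueue(15) -> [15]
enqueue(10) -> [15, 10]
enqueue(30) -> [15, 10, 30]
enqueue(2) -> [15, 10, 30, 2]
enqueue(9) -> [15, 10, 30, 2, 9]
Final queue (front to back): [15, 10, 30, 2, 9]


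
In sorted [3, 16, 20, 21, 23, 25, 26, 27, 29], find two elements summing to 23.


Two pointers: lo=0, hi=8
Found pair: (3, 20) summing to 23


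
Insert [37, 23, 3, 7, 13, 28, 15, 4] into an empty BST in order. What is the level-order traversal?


Root = 37; build tree by BST insertion.
Level-Order traversal: [37, 23, 3, 28, 7, 4, 13, 15]


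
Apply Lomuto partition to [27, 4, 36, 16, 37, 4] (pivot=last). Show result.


Elements <= 4 go left of pivot.
Result: [4, 4, 36, 16, 37, 27], pivot at index 1


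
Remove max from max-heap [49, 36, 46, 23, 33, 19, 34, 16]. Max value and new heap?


Max = 49
Replace root with last, heapify down
Resulting heap: [46, 36, 34, 23, 33, 19, 16]


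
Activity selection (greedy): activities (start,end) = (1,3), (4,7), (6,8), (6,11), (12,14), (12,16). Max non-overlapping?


Greedy: pick earliest-ending, then skip overlaps.
Selected (3 activities): [(1, 3), (4, 7), (12, 14)]


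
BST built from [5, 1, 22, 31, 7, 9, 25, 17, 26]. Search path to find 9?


BST root = 5
Search for 9: compare at each node
Path: [5, 22, 7, 9]


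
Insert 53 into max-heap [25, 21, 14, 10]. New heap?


Append 53: [25, 21, 14, 10, 53]
Bubble up: swap idx 4(53) with idx 1(21); swap idx 1(53) with idx 0(25)
Result: [53, 25, 14, 10, 21]


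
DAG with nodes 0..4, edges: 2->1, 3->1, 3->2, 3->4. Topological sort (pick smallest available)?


Kahn's algorithm, process smallest node first
Order: [0, 3, 2, 1, 4]


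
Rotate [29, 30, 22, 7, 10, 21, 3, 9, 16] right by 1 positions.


Right rotate by 1: [16, 29, 30, 22, 7, 10, 21, 3, 9]


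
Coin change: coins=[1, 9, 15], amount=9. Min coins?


dp[0]=0; dp[i]=1+min(dp[i-c] for c in coins)
...dp[4]=4, dp[5]=5, dp[6]=6, dp[7]=7, dp[8]=8, dp[9]=1
Minimum coins for 9 = 1


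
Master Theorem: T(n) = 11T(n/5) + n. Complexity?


a=11, b=5, c=1. log_5(11)=1.490 > c=1. Case 1: O(n^log_b(a)) = O(n^1.490)
Complexity: O(n^1.490)


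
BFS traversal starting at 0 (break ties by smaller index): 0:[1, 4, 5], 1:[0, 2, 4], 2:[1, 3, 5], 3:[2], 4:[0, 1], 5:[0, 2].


BFS queue: start with [0]
Visit order: [0, 1, 4, 5, 2, 3]


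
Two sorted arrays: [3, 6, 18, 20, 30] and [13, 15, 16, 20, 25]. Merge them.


Compare heads, take smaller each step.
Merged: [3, 6, 13, 15, 16, 18, 20, 20, 25, 30]


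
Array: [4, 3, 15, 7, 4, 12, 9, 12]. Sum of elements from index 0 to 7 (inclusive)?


Prefix sums: [0, 4, 7, 22, 29, 33, 45, 54, 66]
Sum[0..7] = prefix[8] - prefix[0] = 66 - 0 = 66


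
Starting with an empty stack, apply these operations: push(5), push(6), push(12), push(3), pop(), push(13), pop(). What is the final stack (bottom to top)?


push(5) -> [5]
push(6) -> [5, 6]
push(12) -> [5, 6, 12]
push(3) -> [5, 6, 12, 3]
pop() returns 3 -> [5, 6, 12]
push(13) -> [5, 6, 12, 13]
pop() returns 13 -> [5, 6, 12]
Final stack (bottom to top): [5, 6, 12]


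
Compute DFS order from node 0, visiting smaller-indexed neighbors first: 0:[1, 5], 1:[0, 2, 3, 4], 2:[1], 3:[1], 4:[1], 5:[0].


DFS stack-based: start with [0]
Visit order: [0, 1, 2, 3, 4, 5]


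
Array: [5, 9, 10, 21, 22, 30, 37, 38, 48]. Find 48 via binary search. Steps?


Search for 48:
[0,8] mid=4 arr[4]=22
[5,8] mid=6 arr[6]=37
[7,8] mid=7 arr[7]=38
[8,8] mid=8 arr[8]=48
Total: 4 comparisons


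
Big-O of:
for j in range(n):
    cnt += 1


Per nesting level: O(n) = O(n)
Complexity: O(n)


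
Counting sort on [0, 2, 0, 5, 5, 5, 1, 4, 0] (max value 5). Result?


Count array: [3, 1, 1, 0, 1, 3]
Reconstruct: [0, 0, 0, 1, 2, 4, 5, 5, 5]


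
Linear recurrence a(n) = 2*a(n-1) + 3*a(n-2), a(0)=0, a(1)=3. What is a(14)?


Build bottom-up:
...a(12)=398580, a(13)=1195743, a(14)=2*1195743+3*398580=3587226


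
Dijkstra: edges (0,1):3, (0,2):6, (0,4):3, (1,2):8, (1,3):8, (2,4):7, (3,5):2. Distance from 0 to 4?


Dijkstra from 0:
Distances: {0: 0, 1: 3, 2: 6, 3: 11, 4: 3, 5: 13}
Shortest distance to 4 = 3, path = [0, 4]


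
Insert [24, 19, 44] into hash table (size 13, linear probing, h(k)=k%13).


Insertions: 24->slot 11; 19->slot 6; 44->slot 5
Table: [None, None, None, None, None, 44, 19, None, None, None, None, 24, None]


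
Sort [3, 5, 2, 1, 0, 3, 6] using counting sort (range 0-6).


Count array: [1, 1, 1, 2, 0, 1, 1]
Reconstruct: [0, 1, 2, 3, 3, 5, 6]


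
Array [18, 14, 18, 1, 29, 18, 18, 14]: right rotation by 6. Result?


Right rotate by 6: [18, 1, 29, 18, 18, 14, 18, 14]


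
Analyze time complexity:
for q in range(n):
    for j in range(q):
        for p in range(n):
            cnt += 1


Per nesting level: O(n) * O(n) [triangular over q] * O(n) = O(n^3)
Complexity: O(n^3)


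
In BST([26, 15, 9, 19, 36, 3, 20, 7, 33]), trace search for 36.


BST root = 26
Search for 36: compare at each node
Path: [26, 36]


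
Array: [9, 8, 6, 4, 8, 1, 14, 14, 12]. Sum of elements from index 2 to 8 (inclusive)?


Prefix sums: [0, 9, 17, 23, 27, 35, 36, 50, 64, 76]
Sum[2..8] = prefix[9] - prefix[2] = 76 - 17 = 59


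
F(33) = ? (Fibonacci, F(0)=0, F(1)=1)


F(n)=F(n-1)+F(n-2)
...F(31)=1346269, F(32)=2178309, F(33)=3524578


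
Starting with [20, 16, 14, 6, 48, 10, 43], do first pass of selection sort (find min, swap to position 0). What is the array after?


After one pass: [6, 16, 14, 20, 48, 10, 43]


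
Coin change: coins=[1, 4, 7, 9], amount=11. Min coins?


dp[0]=0; dp[i]=1+min(dp[i-c] for c in coins)
...dp[6]=3, dp[7]=1, dp[8]=2, dp[9]=1, dp[10]=2, dp[11]=2
Minimum coins for 11 = 2


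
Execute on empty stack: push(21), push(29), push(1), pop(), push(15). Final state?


push(21) -> [21]
push(29) -> [21, 29]
push(1) -> [21, 29, 1]
pop() returns 1 -> [21, 29]
push(15) -> [21, 29, 15]
Final stack (bottom to top): [21, 29, 15]


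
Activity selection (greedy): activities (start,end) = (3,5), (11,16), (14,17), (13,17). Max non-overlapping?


Greedy: pick earliest-ending, then skip overlaps.
Selected (2 activities): [(3, 5), (11, 16)]


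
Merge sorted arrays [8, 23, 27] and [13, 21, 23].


Compare heads, take smaller each step.
Merged: [8, 13, 21, 23, 23, 27]


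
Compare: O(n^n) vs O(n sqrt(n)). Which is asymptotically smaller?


n^1.5 grows slower than n^n
O(n sqrt(n)) is asymptotically smaller; O(n^n) grows faster


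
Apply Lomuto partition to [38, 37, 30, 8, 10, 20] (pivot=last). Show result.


Elements <= 20 go left of pivot.
Result: [8, 10, 20, 38, 37, 30], pivot at index 2


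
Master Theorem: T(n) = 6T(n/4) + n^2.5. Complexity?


a=6, b=4, c=2.5. log_4(6)=1.292 < c=2.5. Case 3: O(n^c) = O(n^2.500)
Complexity: O(n^2.500)


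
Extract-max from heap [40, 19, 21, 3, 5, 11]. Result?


Max = 40
Replace root with last, heapify down
Resulting heap: [21, 19, 11, 3, 5]


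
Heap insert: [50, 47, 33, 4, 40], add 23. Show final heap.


Append 23: [50, 47, 33, 4, 40, 23]
Bubble up: no swaps needed
Result: [50, 47, 33, 4, 40, 23]


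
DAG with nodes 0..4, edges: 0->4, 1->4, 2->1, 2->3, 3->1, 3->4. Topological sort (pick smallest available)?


Kahn's algorithm, process smallest node first
Order: [0, 2, 3, 1, 4]


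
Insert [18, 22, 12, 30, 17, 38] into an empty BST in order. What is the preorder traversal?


Root = 18; build tree by BST insertion.
Preorder traversal: [18, 12, 17, 22, 30, 38]


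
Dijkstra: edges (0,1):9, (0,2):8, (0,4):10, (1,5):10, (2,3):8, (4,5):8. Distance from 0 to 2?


Dijkstra from 0:
Distances: {0: 0, 1: 9, 2: 8, 3: 16, 4: 10, 5: 18}
Shortest distance to 2 = 8, path = [0, 2]


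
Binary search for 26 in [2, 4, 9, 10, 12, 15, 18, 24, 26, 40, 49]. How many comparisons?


Search for 26:
[0,10] mid=5 arr[5]=15
[6,10] mid=8 arr[8]=26
Total: 2 comparisons


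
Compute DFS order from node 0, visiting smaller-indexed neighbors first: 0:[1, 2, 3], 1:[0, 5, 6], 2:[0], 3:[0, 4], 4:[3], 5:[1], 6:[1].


DFS stack-based: start with [0]
Visit order: [0, 1, 5, 6, 2, 3, 4]


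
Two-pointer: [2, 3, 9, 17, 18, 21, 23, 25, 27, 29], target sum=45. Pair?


Two pointers: lo=0, hi=9
Found pair: (18, 27) summing to 45


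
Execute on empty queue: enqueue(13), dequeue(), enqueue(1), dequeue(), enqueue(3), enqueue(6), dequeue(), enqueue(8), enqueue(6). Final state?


enqueue(13) -> [13]
dequeue() returns 13 -> []
enqueue(1) -> [1]
dequeue() returns 1 -> []
enqueue(3) -> [3]
enqueue(6) -> [3, 6]
dequeue() returns 3 -> [6]
enqueue(8) -> [6, 8]
enqueue(6) -> [6, 8, 6]
Final queue (front to back): [6, 8, 6]


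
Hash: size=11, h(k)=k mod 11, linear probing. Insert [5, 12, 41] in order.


Insertions: 5->slot 5; 12->slot 1; 41->slot 8
Table: [None, 12, None, None, None, 5, None, None, 41, None, None]


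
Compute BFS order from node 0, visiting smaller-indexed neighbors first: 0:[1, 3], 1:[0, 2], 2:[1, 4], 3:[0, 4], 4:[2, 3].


BFS queue: start with [0]
Visit order: [0, 1, 3, 2, 4]


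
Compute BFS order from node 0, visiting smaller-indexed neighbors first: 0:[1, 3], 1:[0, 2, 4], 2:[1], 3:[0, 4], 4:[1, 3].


BFS queue: start with [0]
Visit order: [0, 1, 3, 2, 4]


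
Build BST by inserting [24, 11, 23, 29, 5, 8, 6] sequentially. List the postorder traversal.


Root = 24; build tree by BST insertion.
Postorder traversal: [6, 8, 5, 23, 11, 29, 24]


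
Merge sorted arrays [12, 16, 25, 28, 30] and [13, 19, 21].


Compare heads, take smaller each step.
Merged: [12, 13, 16, 19, 21, 25, 28, 30]


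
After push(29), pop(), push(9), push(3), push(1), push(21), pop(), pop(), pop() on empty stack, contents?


push(29) -> [29]
pop() returns 29 -> []
push(9) -> [9]
push(3) -> [9, 3]
push(1) -> [9, 3, 1]
push(21) -> [9, 3, 1, 21]
pop() returns 21 -> [9, 3, 1]
pop() returns 1 -> [9, 3]
pop() returns 3 -> [9]
Final stack (bottom to top): [9]


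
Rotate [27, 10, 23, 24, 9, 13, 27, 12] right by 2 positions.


Right rotate by 2: [27, 12, 27, 10, 23, 24, 9, 13]


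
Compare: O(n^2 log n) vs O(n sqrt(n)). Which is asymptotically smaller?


n^1.5 grows slower than n^2 log n
O(n sqrt(n)) is asymptotically smaller; O(n^2 log n) grows faster


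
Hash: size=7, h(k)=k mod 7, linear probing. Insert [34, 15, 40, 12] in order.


Insertions: 34->slot 6; 15->slot 1; 40->slot 5; 12->slot 0
Table: [12, 15, None, None, None, 40, 34]


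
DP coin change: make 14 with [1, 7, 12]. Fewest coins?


dp[0]=0; dp[i]=1+min(dp[i-c] for c in coins)
...dp[9]=3, dp[10]=4, dp[11]=5, dp[12]=1, dp[13]=2, dp[14]=2
Minimum coins for 14 = 2


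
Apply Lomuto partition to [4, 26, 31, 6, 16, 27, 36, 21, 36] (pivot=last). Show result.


Elements <= 36 go left of pivot.
Result: [4, 26, 31, 6, 16, 27, 36, 21, 36], pivot at index 8


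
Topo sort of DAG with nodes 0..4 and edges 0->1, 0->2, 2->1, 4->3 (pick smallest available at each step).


Kahn's algorithm, process smallest node first
Order: [0, 2, 1, 4, 3]


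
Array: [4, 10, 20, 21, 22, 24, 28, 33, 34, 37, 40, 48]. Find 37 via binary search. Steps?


Search for 37:
[0,11] mid=5 arr[5]=24
[6,11] mid=8 arr[8]=34
[9,11] mid=10 arr[10]=40
[9,9] mid=9 arr[9]=37
Total: 4 comparisons


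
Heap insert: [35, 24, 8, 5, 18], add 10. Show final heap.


Append 10: [35, 24, 8, 5, 18, 10]
Bubble up: swap idx 5(10) with idx 2(8)
Result: [35, 24, 10, 5, 18, 8]


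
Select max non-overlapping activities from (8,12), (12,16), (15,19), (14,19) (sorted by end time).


Greedy: pick earliest-ending, then skip overlaps.
Selected (2 activities): [(8, 12), (12, 16)]


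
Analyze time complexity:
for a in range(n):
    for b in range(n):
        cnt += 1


Per nesting level: O(n) * O(n) = O(n^2)
Complexity: O(n^2)


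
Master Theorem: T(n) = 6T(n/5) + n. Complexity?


a=6, b=5, c=1. log_5(6)=1.113 > c=1. Case 1: O(n^log_b(a)) = O(n^1.113)
Complexity: O(n^1.113)


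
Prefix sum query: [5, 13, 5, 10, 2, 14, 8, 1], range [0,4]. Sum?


Prefix sums: [0, 5, 18, 23, 33, 35, 49, 57, 58]
Sum[0..4] = prefix[5] - prefix[0] = 35 - 0 = 35


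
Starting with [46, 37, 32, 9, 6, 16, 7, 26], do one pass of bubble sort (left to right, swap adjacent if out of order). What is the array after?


After one pass: [37, 32, 9, 6, 16, 7, 26, 46]


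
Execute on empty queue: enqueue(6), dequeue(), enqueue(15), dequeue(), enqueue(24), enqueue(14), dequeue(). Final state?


enqueue(6) -> [6]
dequeue() returns 6 -> []
enqueue(15) -> [15]
dequeue() returns 15 -> []
enqueue(24) -> [24]
enqueue(14) -> [24, 14]
dequeue() returns 24 -> [14]
Final queue (front to back): [14]


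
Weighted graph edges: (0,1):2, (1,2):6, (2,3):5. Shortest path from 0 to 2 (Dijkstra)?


Dijkstra from 0:
Distances: {0: 0, 1: 2, 2: 8, 3: 13}
Shortest distance to 2 = 8, path = [0, 1, 2]


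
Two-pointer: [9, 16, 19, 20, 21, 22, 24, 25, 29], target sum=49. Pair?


Two pointers: lo=0, hi=8
Found pair: (20, 29) summing to 49


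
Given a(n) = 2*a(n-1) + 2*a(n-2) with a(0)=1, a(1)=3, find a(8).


Build bottom-up:
...a(6)=448, a(7)=1224, a(8)=2*1224+2*448=3344


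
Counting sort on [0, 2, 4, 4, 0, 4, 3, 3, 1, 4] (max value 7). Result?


Count array: [2, 1, 1, 2, 4, 0, 0, 0]
Reconstruct: [0, 0, 1, 2, 3, 3, 4, 4, 4, 4]


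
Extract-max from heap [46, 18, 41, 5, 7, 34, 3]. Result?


Max = 46
Replace root with last, heapify down
Resulting heap: [41, 18, 34, 5, 7, 3]


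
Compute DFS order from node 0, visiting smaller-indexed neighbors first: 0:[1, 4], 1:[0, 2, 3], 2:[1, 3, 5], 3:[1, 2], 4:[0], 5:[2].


DFS stack-based: start with [0]
Visit order: [0, 1, 2, 3, 5, 4]


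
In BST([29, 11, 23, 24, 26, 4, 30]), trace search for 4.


BST root = 29
Search for 4: compare at each node
Path: [29, 11, 4]


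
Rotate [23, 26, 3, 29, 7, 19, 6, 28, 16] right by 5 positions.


Right rotate by 5: [7, 19, 6, 28, 16, 23, 26, 3, 29]


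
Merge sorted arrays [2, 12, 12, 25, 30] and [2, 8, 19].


Compare heads, take smaller each step.
Merged: [2, 2, 8, 12, 12, 19, 25, 30]


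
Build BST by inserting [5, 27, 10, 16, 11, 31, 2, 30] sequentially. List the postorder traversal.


Root = 5; build tree by BST insertion.
Postorder traversal: [2, 11, 16, 10, 30, 31, 27, 5]


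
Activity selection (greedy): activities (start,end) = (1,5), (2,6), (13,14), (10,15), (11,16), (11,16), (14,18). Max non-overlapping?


Greedy: pick earliest-ending, then skip overlaps.
Selected (3 activities): [(1, 5), (13, 14), (14, 18)]


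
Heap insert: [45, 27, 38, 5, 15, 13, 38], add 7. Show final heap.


Append 7: [45, 27, 38, 5, 15, 13, 38, 7]
Bubble up: swap idx 7(7) with idx 3(5)
Result: [45, 27, 38, 7, 15, 13, 38, 5]


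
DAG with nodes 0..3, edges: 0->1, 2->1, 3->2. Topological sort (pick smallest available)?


Kahn's algorithm, process smallest node first
Order: [0, 3, 2, 1]


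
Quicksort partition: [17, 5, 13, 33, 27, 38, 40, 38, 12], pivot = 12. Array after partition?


Elements <= 12 go left of pivot.
Result: [5, 12, 13, 33, 27, 38, 40, 38, 17], pivot at index 1


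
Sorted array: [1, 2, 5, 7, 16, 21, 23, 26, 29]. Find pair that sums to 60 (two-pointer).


Two pointers: lo=0, hi=8
No pair sums to 60


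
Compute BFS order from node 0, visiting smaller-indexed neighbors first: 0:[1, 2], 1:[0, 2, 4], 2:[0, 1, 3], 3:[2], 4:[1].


BFS queue: start with [0]
Visit order: [0, 1, 2, 4, 3]


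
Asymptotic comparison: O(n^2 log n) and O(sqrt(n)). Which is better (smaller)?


sublinear grows slower than n^2 log n
O(sqrt(n)) is asymptotically smaller; O(n^2 log n) grows faster


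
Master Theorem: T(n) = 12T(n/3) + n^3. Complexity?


a=12, b=3, c=3. log_3(12)=2.262 < c=3. Case 3: O(n^c) = O(n^3)
Complexity: O(n^3)


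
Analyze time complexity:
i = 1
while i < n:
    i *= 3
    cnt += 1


Per nesting level: O(log n) = O(log n)
Complexity: O(log n)


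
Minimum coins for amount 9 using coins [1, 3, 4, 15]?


dp[0]=0; dp[i]=1+min(dp[i-c] for c in coins)
...dp[4]=1, dp[5]=2, dp[6]=2, dp[7]=2, dp[8]=2, dp[9]=3
Minimum coins for 9 = 3


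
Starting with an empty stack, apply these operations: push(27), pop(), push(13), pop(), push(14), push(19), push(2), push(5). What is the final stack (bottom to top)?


push(27) -> [27]
pop() returns 27 -> []
push(13) -> [13]
pop() returns 13 -> []
push(14) -> [14]
push(19) -> [14, 19]
push(2) -> [14, 19, 2]
push(5) -> [14, 19, 2, 5]
Final stack (bottom to top): [14, 19, 2, 5]


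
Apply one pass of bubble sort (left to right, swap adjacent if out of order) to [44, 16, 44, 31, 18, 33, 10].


After one pass: [16, 44, 31, 18, 33, 10, 44]


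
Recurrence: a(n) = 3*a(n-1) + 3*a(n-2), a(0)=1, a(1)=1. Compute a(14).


Build bottom-up:
...a(12)=3447441, a(13)=13070241, a(14)=3*13070241+3*3447441=49553046


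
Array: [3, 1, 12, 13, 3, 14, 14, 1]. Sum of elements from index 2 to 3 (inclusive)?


Prefix sums: [0, 3, 4, 16, 29, 32, 46, 60, 61]
Sum[2..3] = prefix[4] - prefix[2] = 29 - 4 = 25


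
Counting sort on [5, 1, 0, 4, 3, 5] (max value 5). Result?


Count array: [1, 1, 0, 1, 1, 2]
Reconstruct: [0, 1, 3, 4, 5, 5]


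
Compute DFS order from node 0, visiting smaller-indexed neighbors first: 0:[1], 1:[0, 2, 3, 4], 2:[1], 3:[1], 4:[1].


DFS stack-based: start with [0]
Visit order: [0, 1, 2, 3, 4]


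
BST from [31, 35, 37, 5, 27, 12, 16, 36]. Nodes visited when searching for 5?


BST root = 31
Search for 5: compare at each node
Path: [31, 5]


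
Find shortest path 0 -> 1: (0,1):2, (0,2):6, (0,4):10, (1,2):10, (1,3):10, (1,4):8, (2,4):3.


Dijkstra from 0:
Distances: {0: 0, 1: 2, 2: 6, 3: 12, 4: 9}
Shortest distance to 1 = 2, path = [0, 1]


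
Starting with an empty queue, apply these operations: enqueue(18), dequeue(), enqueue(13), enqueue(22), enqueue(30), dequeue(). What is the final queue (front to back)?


enqueue(18) -> [18]
dequeue() returns 18 -> []
enqueue(13) -> [13]
enqueue(22) -> [13, 22]
enqueue(30) -> [13, 22, 30]
dequeue() returns 13 -> [22, 30]
Final queue (front to back): [22, 30]


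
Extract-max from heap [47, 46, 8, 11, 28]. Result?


Max = 47
Replace root with last, heapify down
Resulting heap: [46, 28, 8, 11]


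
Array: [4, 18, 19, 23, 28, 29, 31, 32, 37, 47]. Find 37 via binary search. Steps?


Search for 37:
[0,9] mid=4 arr[4]=28
[5,9] mid=7 arr[7]=32
[8,9] mid=8 arr[8]=37
Total: 3 comparisons


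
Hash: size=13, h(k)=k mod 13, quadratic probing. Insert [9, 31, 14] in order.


Insertions: 9->slot 9; 31->slot 5; 14->slot 1
Table: [None, 14, None, None, None, 31, None, None, None, 9, None, None, None]


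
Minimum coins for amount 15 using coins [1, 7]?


dp[0]=0; dp[i]=1+min(dp[i-c] for c in coins)
...dp[10]=4, dp[11]=5, dp[12]=6, dp[13]=7, dp[14]=2, dp[15]=3
Minimum coins for 15 = 3


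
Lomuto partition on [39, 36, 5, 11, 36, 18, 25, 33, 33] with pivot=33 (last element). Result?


Elements <= 33 go left of pivot.
Result: [5, 11, 18, 25, 33, 33, 36, 36, 39], pivot at index 5


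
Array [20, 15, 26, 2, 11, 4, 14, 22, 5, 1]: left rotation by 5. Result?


Left rotate by 5: [4, 14, 22, 5, 1, 20, 15, 26, 2, 11]


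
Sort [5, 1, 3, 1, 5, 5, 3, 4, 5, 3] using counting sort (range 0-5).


Count array: [0, 2, 0, 3, 1, 4]
Reconstruct: [1, 1, 3, 3, 3, 4, 5, 5, 5, 5]


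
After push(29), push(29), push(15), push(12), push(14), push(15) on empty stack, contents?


push(29) -> [29]
push(29) -> [29, 29]
push(15) -> [29, 29, 15]
push(12) -> [29, 29, 15, 12]
push(14) -> [29, 29, 15, 12, 14]
push(15) -> [29, 29, 15, 12, 14, 15]
Final stack (bottom to top): [29, 29, 15, 12, 14, 15]


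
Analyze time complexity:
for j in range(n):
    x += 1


Per nesting level: O(n) = O(n)
Complexity: O(n)


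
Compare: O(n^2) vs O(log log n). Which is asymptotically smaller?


double-logarithmic grows slower than quadratic
O(log log n) is asymptotically smaller; O(n^2) grows faster


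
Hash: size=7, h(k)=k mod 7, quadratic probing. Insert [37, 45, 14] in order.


Insertions: 37->slot 2; 45->slot 3; 14->slot 0
Table: [14, None, 37, 45, None, None, None]


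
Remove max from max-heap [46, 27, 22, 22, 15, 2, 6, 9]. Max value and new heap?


Max = 46
Replace root with last, heapify down
Resulting heap: [27, 22, 22, 9, 15, 2, 6]


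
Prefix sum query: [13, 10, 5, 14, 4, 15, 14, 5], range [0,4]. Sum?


Prefix sums: [0, 13, 23, 28, 42, 46, 61, 75, 80]
Sum[0..4] = prefix[5] - prefix[0] = 46 - 0 = 46


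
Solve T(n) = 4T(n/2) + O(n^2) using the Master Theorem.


a=4, b=2, c=2. log_2(4)=2 = c=2. Case 2: O(n^c log n) = O(n^2 log n)
Complexity: O(n^2 log n)


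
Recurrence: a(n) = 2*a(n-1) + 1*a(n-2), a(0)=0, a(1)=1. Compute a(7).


Build bottom-up:
...a(5)=29, a(6)=70, a(7)=2*70+1*29=169


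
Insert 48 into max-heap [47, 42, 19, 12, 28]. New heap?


Append 48: [47, 42, 19, 12, 28, 48]
Bubble up: swap idx 5(48) with idx 2(19); swap idx 2(48) with idx 0(47)
Result: [48, 42, 47, 12, 28, 19]


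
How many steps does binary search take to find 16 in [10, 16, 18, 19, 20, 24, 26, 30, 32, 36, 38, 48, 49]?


Search for 16:
[0,12] mid=6 arr[6]=26
[0,5] mid=2 arr[2]=18
[0,1] mid=0 arr[0]=10
[1,1] mid=1 arr[1]=16
Total: 4 comparisons


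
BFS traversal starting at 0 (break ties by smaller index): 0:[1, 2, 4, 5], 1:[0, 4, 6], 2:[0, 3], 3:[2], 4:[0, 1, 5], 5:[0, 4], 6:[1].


BFS queue: start with [0]
Visit order: [0, 1, 2, 4, 5, 6, 3]


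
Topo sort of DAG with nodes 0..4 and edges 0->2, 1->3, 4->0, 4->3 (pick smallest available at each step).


Kahn's algorithm, process smallest node first
Order: [1, 4, 0, 2, 3]


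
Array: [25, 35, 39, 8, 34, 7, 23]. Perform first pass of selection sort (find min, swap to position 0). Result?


After one pass: [7, 35, 39, 8, 34, 25, 23]


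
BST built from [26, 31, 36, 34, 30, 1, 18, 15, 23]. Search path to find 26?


BST root = 26
Search for 26: compare at each node
Path: [26]


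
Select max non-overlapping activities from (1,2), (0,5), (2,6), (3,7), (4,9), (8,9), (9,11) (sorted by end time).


Greedy: pick earliest-ending, then skip overlaps.
Selected (4 activities): [(1, 2), (2, 6), (8, 9), (9, 11)]


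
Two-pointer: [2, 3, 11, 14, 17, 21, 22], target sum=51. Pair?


Two pointers: lo=0, hi=6
No pair sums to 51


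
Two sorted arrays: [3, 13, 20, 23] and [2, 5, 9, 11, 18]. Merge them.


Compare heads, take smaller each step.
Merged: [2, 3, 5, 9, 11, 13, 18, 20, 23]


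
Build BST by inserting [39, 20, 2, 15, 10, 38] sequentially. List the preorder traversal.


Root = 39; build tree by BST insertion.
Preorder traversal: [39, 20, 2, 15, 10, 38]


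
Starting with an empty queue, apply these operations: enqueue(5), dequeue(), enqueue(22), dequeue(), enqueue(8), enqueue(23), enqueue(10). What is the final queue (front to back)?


enqueue(5) -> [5]
dequeue() returns 5 -> []
enqueue(22) -> [22]
dequeue() returns 22 -> []
enqueue(8) -> [8]
enqueue(23) -> [8, 23]
enqueue(10) -> [8, 23, 10]
Final queue (front to back): [8, 23, 10]


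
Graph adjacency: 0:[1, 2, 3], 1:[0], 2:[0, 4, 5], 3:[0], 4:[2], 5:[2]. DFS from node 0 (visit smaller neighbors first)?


DFS stack-based: start with [0]
Visit order: [0, 1, 2, 4, 5, 3]


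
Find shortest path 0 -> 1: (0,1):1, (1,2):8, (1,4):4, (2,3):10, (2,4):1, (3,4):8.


Dijkstra from 0:
Distances: {0: 0, 1: 1, 2: 6, 3: 13, 4: 5}
Shortest distance to 1 = 1, path = [0, 1]


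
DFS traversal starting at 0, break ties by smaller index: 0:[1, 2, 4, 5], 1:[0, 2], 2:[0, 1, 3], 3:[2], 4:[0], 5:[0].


DFS stack-based: start with [0]
Visit order: [0, 1, 2, 3, 4, 5]


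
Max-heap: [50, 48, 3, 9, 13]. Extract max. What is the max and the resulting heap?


Max = 50
Replace root with last, heapify down
Resulting heap: [48, 13, 3, 9]


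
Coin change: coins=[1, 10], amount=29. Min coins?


dp[0]=0; dp[i]=1+min(dp[i-c] for c in coins)
...dp[24]=6, dp[25]=7, dp[26]=8, dp[27]=9, dp[28]=10, dp[29]=11
Minimum coins for 29 = 11


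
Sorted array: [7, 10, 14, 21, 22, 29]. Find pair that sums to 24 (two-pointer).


Two pointers: lo=0, hi=5
Found pair: (10, 14) summing to 24


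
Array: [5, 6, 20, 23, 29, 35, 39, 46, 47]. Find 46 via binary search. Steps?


Search for 46:
[0,8] mid=4 arr[4]=29
[5,8] mid=6 arr[6]=39
[7,8] mid=7 arr[7]=46
Total: 3 comparisons


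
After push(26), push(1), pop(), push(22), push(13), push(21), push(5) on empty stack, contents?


push(26) -> [26]
push(1) -> [26, 1]
pop() returns 1 -> [26]
push(22) -> [26, 22]
push(13) -> [26, 22, 13]
push(21) -> [26, 22, 13, 21]
push(5) -> [26, 22, 13, 21, 5]
Final stack (bottom to top): [26, 22, 13, 21, 5]


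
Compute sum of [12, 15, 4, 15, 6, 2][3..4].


Prefix sums: [0, 12, 27, 31, 46, 52, 54]
Sum[3..4] = prefix[5] - prefix[3] = 52 - 31 = 21


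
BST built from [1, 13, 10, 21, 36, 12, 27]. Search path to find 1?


BST root = 1
Search for 1: compare at each node
Path: [1]


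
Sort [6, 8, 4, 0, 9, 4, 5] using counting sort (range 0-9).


Count array: [1, 0, 0, 0, 2, 1, 1, 0, 1, 1]
Reconstruct: [0, 4, 4, 5, 6, 8, 9]


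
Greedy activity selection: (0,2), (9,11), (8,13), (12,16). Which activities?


Greedy: pick earliest-ending, then skip overlaps.
Selected (3 activities): [(0, 2), (9, 11), (12, 16)]


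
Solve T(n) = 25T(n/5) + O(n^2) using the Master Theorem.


a=25, b=5, c=2. log_5(25)=2 = c=2. Case 2: O(n^c log n) = O(n^2 log n)
Complexity: O(n^2 log n)


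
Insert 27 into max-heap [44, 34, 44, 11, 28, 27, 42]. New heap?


Append 27: [44, 34, 44, 11, 28, 27, 42, 27]
Bubble up: swap idx 7(27) with idx 3(11)
Result: [44, 34, 44, 27, 28, 27, 42, 11]


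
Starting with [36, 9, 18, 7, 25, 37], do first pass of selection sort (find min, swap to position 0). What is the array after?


After one pass: [7, 9, 18, 36, 25, 37]


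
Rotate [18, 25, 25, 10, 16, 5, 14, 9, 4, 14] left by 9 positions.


Left rotate by 9: [14, 18, 25, 25, 10, 16, 5, 14, 9, 4]


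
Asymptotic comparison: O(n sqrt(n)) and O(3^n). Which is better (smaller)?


n^1.5 grows slower than exponential (base 3)
O(n sqrt(n)) is asymptotically smaller; O(3^n) grows faster


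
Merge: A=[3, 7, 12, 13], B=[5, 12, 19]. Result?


Compare heads, take smaller each step.
Merged: [3, 5, 7, 12, 12, 13, 19]


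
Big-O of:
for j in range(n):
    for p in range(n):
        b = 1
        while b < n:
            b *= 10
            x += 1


Per nesting level: O(n) * O(n) * O(log n) = O(n^2 log n)
Complexity: O(n^2 log n)


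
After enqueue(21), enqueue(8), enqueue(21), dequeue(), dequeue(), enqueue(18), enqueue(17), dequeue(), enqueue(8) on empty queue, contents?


enqueue(21) -> [21]
enqueue(8) -> [21, 8]
enqueue(21) -> [21, 8, 21]
dequeue() returns 21 -> [8, 21]
dequeue() returns 8 -> [21]
enqueue(18) -> [21, 18]
enqueue(17) -> [21, 18, 17]
dequeue() returns 21 -> [18, 17]
enqueue(8) -> [18, 17, 8]
Final queue (front to back): [18, 17, 8]


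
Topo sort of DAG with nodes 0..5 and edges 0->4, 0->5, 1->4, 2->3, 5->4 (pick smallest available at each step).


Kahn's algorithm, process smallest node first
Order: [0, 1, 2, 3, 5, 4]


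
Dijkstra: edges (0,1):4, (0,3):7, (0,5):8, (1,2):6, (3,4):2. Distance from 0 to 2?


Dijkstra from 0:
Distances: {0: 0, 1: 4, 2: 10, 3: 7, 4: 9, 5: 8}
Shortest distance to 2 = 10, path = [0, 1, 2]


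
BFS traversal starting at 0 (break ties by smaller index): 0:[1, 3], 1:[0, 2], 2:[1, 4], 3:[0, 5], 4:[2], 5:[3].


BFS queue: start with [0]
Visit order: [0, 1, 3, 2, 5, 4]


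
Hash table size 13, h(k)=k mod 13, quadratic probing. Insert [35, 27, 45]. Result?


Insertions: 35->slot 9; 27->slot 1; 45->slot 6
Table: [None, 27, None, None, None, None, 45, None, None, 35, None, None, None]


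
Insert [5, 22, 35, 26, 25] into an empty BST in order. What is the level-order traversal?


Root = 5; build tree by BST insertion.
Level-Order traversal: [5, 22, 35, 26, 25]


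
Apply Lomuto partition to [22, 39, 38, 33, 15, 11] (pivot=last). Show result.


Elements <= 11 go left of pivot.
Result: [11, 39, 38, 33, 15, 22], pivot at index 0


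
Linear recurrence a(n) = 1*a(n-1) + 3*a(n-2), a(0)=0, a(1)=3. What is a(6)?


Build bottom-up:
...a(4)=21, a(5)=57, a(6)=1*57+3*21=120


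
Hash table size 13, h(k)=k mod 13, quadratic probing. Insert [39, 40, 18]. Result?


Insertions: 39->slot 0; 40->slot 1; 18->slot 5
Table: [39, 40, None, None, None, 18, None, None, None, None, None, None, None]


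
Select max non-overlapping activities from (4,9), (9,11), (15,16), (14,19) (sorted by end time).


Greedy: pick earliest-ending, then skip overlaps.
Selected (3 activities): [(4, 9), (9, 11), (15, 16)]


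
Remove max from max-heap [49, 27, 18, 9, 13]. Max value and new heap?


Max = 49
Replace root with last, heapify down
Resulting heap: [27, 13, 18, 9]


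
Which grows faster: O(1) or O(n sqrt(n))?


constant grows slower than n^1.5
O(1) is asymptotically smaller; O(n sqrt(n)) grows faster


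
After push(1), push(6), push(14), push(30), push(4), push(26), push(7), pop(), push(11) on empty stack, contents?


push(1) -> [1]
push(6) -> [1, 6]
push(14) -> [1, 6, 14]
push(30) -> [1, 6, 14, 30]
push(4) -> [1, 6, 14, 30, 4]
push(26) -> [1, 6, 14, 30, 4, 26]
push(7) -> [1, 6, 14, 30, 4, 26, 7]
pop() returns 7 -> [1, 6, 14, 30, 4, 26]
push(11) -> [1, 6, 14, 30, 4, 26, 11]
Final stack (bottom to top): [1, 6, 14, 30, 4, 26, 11]


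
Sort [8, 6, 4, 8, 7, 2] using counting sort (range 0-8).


Count array: [0, 0, 1, 0, 1, 0, 1, 1, 2]
Reconstruct: [2, 4, 6, 7, 8, 8]


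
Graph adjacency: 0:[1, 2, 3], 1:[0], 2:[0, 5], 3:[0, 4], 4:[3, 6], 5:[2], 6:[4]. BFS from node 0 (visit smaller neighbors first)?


BFS queue: start with [0]
Visit order: [0, 1, 2, 3, 5, 4, 6]


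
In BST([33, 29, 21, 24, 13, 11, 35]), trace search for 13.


BST root = 33
Search for 13: compare at each node
Path: [33, 29, 21, 13]


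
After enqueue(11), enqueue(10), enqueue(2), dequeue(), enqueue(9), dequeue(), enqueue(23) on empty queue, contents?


enqueue(11) -> [11]
enqueue(10) -> [11, 10]
enqueue(2) -> [11, 10, 2]
dequeue() returns 11 -> [10, 2]
enqueue(9) -> [10, 2, 9]
dequeue() returns 10 -> [2, 9]
enqueue(23) -> [2, 9, 23]
Final queue (front to back): [2, 9, 23]
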